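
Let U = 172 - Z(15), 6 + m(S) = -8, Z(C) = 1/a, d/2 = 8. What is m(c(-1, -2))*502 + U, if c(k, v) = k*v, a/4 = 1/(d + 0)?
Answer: -6860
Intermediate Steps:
d = 16 (d = 2*8 = 16)
a = ¼ (a = 4/(16 + 0) = 4/16 = 4*(1/16) = ¼ ≈ 0.25000)
Z(C) = 4 (Z(C) = 1/(¼) = 4)
m(S) = -14 (m(S) = -6 - 8 = -14)
U = 168 (U = 172 - 1*4 = 172 - 4 = 168)
m(c(-1, -2))*502 + U = -14*502 + 168 = -7028 + 168 = -6860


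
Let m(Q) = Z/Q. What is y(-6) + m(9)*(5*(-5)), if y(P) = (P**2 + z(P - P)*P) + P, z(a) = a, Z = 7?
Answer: 95/9 ≈ 10.556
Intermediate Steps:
m(Q) = 7/Q
y(P) = P + P**2 (y(P) = (P**2 + (P - P)*P) + P = (P**2 + 0*P) + P = (P**2 + 0) + P = P**2 + P = P + P**2)
y(-6) + m(9)*(5*(-5)) = -6*(1 - 6) + (7/9)*(5*(-5)) = -6*(-5) + (7*(1/9))*(-25) = 30 + (7/9)*(-25) = 30 - 175/9 = 95/9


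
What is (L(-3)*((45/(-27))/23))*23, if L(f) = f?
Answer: 5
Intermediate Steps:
(L(-3)*((45/(-27))/23))*23 = -3*45/(-27)/23*23 = -3*45*(-1/27)/23*23 = -(-5)/23*23 = -3*(-5/69)*23 = (5/23)*23 = 5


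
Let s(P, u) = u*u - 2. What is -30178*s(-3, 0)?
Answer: 60356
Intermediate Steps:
s(P, u) = -2 + u**2 (s(P, u) = u**2 - 2 = -2 + u**2)
-30178*s(-3, 0) = -30178*(-2 + 0**2) = -30178*(-2 + 0) = -30178*(-2) = 60356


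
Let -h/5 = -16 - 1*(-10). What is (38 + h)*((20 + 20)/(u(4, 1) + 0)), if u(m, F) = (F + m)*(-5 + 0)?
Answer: -544/5 ≈ -108.80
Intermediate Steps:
u(m, F) = -5*F - 5*m (u(m, F) = (F + m)*(-5) = -5*F - 5*m)
h = 30 (h = -5*(-16 - 1*(-10)) = -5*(-16 + 10) = -5*(-6) = 30)
(38 + h)*((20 + 20)/(u(4, 1) + 0)) = (38 + 30)*((20 + 20)/((-5*1 - 5*4) + 0)) = 68*(40/((-5 - 20) + 0)) = 68*(40/(-25 + 0)) = 68*(40/(-25)) = 68*(40*(-1/25)) = 68*(-8/5) = -544/5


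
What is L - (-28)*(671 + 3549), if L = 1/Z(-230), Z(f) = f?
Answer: 27176799/230 ≈ 1.1816e+5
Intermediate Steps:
L = -1/230 (L = 1/(-230) = -1/230 ≈ -0.0043478)
L - (-28)*(671 + 3549) = -1/230 - (-28)*(671 + 3549) = -1/230 - (-28)*4220 = -1/230 - 1*(-118160) = -1/230 + 118160 = 27176799/230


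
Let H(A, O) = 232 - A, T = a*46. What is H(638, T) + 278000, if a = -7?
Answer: 277594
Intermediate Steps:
T = -322 (T = -7*46 = -322)
H(638, T) + 278000 = (232 - 1*638) + 278000 = (232 - 638) + 278000 = -406 + 278000 = 277594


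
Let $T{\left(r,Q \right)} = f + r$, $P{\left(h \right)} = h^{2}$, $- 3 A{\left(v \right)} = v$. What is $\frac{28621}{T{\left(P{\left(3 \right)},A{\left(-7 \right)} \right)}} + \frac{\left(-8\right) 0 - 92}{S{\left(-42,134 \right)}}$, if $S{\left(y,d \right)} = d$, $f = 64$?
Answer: $\frac{1914249}{4891} \approx 391.38$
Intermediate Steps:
$A{\left(v \right)} = - \frac{v}{3}$
$T{\left(r,Q \right)} = 64 + r$
$\frac{28621}{T{\left(P{\left(3 \right)},A{\left(-7 \right)} \right)}} + \frac{\left(-8\right) 0 - 92}{S{\left(-42,134 \right)}} = \frac{28621}{64 + 3^{2}} + \frac{\left(-8\right) 0 - 92}{134} = \frac{28621}{64 + 9} + \left(0 - 92\right) \frac{1}{134} = \frac{28621}{73} - \frac{46}{67} = \frac{1914249}{4891}$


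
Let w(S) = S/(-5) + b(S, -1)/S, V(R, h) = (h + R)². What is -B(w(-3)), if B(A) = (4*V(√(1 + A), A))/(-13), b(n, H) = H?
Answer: 2524/2925 + 112*√435/2925 ≈ 1.6615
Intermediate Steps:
V(R, h) = (R + h)²
w(S) = -1/S - S/5 (w(S) = S/(-5) - 1/S = S*(-⅕) - 1/S = -S/5 - 1/S = -1/S - S/5)
B(A) = -4*(A + √(1 + A))²/13 (B(A) = (4*(√(1 + A) + A)²)/(-13) = (4*(A + √(1 + A))²)*(-1/13) = -4*(A + √(1 + A))²/13)
-B(w(-3)) = -(-4)*((-1/(-3) - ⅕*(-3)) + √(1 + (-1/(-3) - ⅕*(-3))))²/13 = -(-4)*((-1*(-⅓) + ⅗) + √(1 + (-1*(-⅓) + ⅗)))²/13 = -(-4)*((⅓ + ⅗) + √(1 + (⅓ + ⅗)))²/13 = -(-4)*(14/15 + √(1 + 14/15))²/13 = -(-4)*(14/15 + √(29/15))²/13 = -(-4)*(14/15 + √435/15)²/13 = 4*(14/15 + √435/15)²/13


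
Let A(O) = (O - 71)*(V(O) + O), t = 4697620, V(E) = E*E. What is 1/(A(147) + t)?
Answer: 1/6351076 ≈ 1.5745e-7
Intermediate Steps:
V(E) = E²
A(O) = (-71 + O)*(O + O²) (A(O) = (O - 71)*(O² + O) = (-71 + O)*(O + O²))
1/(A(147) + t) = 1/(147*(-71 + 147² - 70*147) + 4697620) = 1/(147*(-71 + 21609 - 10290) + 4697620) = 1/(147*11248 + 4697620) = 1/(1653456 + 4697620) = 1/6351076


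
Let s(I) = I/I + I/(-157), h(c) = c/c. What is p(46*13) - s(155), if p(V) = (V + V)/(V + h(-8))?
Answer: 186574/94043 ≈ 1.9839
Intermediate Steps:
h(c) = 1
p(V) = 2*V/(1 + V) (p(V) = (V + V)/(V + 1) = (2*V)/(1 + V) = 2*V/(1 + V))
s(I) = 1 - I/157 (s(I) = 1 + I*(-1/157) = 1 - I/157)
p(46*13) - s(155) = 2*(46*13)/(1 + 46*13) - (1 - 1/157*155) = 2*598/(1 + 598) - (1 - 155/157) = 2*598/599 - 1*2/157 = 2*598*(1/599) - 2/157 = 1196/599 - 2/157 = 186574/94043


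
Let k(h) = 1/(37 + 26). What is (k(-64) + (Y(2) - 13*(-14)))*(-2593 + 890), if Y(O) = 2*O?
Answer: -19957457/63 ≈ -3.1679e+5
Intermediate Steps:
k(h) = 1/63
(k(-64) + (Y(2) - 13*(-14)))*(-2593 + 890) = (1/63 + (2*2 - 13*(-14)))*(-2593 + 890) = (1/63 + (4 + 182))*(-1703) = (1/63 + 186)*(-1703) = (11719/63)*(-1703) = -19957457/63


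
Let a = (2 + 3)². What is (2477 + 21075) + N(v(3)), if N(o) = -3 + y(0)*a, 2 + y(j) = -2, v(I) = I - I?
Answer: 23449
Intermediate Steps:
v(I) = 0
y(j) = -4 (y(j) = -2 - 2 = -4)
a = 25 (a = 5² = 25)
N(o) = -103 (N(o) = -3 - 4*25 = -3 - 100 = -103)
(2477 + 21075) + N(v(3)) = (2477 + 21075) - 103 = 23552 - 103 = 23449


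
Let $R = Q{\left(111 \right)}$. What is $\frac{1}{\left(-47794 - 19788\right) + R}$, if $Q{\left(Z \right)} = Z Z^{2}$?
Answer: $\frac{1}{1300049} \approx 7.692 \cdot 10^{-7}$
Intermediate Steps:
$Q{\left(Z \right)} = Z^{3}$
$R = 1367631$ ($R = 111^{3} = 1367631$)
$\frac{1}{\left(-47794 - 19788\right) + R} = \frac{1}{\left(-47794 - 19788\right) + 1367631} = \frac{1}{-67582 + 1367631} = \frac{1}{1300049}$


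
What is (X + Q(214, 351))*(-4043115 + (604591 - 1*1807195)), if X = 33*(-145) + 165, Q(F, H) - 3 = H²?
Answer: -622058341896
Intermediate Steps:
Q(F, H) = 3 + H²
X = -4620 (X = -4785 + 165 = -4620)
(X + Q(214, 351))*(-4043115 + (604591 - 1*1807195)) = (-4620 + (3 + 351²))*(-4043115 + (604591 - 1*1807195)) = (-4620 + (3 + 123201))*(-4043115 + (604591 - 1807195)) = (-4620 + 123204)*(-4043115 - 1202604) = 118584*(-5245719) = -622058341896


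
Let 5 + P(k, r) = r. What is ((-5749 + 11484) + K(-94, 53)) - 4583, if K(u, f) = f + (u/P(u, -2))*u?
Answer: -401/7 ≈ -57.286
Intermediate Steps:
P(k, r) = -5 + r
K(u, f) = f - u²/7 (K(u, f) = f + (u/(-5 - 2))*u = f + (u/(-7))*u = f + (u*(-⅐))*u = f + (-u/7)*u = f - u²/7)
((-5749 + 11484) + K(-94, 53)) - 4583 = ((-5749 + 11484) + (53 - ⅐*(-94)²)) - 4583 = (5735 + (53 - ⅐*8836)) - 4583 = (5735 + (53 - 8836/7)) - 4583 = (5735 - 8465/7) - 4583 = 31680/7 - 4583 = -401/7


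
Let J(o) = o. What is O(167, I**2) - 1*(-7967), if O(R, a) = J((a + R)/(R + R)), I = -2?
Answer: 2661149/334 ≈ 7967.5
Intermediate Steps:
O(R, a) = (R + a)/(2*R) (O(R, a) = (a + R)/(R + R) = (R + a)/((2*R)) = (R + a)*(1/(2*R)) = (R + a)/(2*R))
O(167, I**2) - 1*(-7967) = (1/2)*(167 + (-2)**2)/167 - 1*(-7967) = (1/2)*(1/167)*(167 + 4) + 7967 = (1/2)*(1/167)*171 + 7967 = 171/334 + 7967 = 2661149/334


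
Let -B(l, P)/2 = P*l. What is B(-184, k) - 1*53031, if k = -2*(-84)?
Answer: 8793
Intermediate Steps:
k = 168
B(l, P) = -2*P*l
B(-184, k) - 1*53031 = -2*168*(-184) - 1*53031 = 61824 - 53031 = 8793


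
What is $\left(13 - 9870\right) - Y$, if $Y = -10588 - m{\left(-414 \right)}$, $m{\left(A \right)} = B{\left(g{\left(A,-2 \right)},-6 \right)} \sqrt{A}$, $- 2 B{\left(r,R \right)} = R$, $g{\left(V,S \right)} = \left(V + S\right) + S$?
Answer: $731 + 9 i \sqrt{46} \approx 731.0 + 61.041 i$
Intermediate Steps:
$g{\left(V,S \right)} = V + 2 S$ ($g{\left(V,S \right)} = \left(S + V\right) + S = V + 2 S$)
$B{\left(r,R \right)} = - \frac{R}{2}$
$m{\left(A \right)} = 3 \sqrt{A}$ ($m{\left(A \right)} = \left(- \frac{1}{2}\right) \left(-6\right) \sqrt{A} = 3 \sqrt{A}$)
$Y = -10588 - 9 i \sqrt{46}$ ($Y = -10588 - 3 \sqrt{-414} = -10588 - 3 \cdot 3 i \sqrt{46} = -10588 - 9 i \sqrt{46} \approx -10588.0 - 61.041 i$)
$\left(13 - 9870\right) - Y = \left(13 - 9870\right) - \left(-10588 - 9 i \sqrt{46}\right) = \left(13 - 9870\right) + \left(10588 + 9 i \sqrt{46}\right) = -9857 + \left(10588 + 9 i \sqrt{46}\right) = 731 + 9 i \sqrt{46}$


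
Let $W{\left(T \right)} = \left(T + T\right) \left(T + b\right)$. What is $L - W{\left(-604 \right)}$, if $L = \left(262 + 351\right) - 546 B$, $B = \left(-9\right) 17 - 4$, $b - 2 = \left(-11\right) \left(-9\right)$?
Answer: $-521289$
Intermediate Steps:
$b = 101$ ($b = 2 - -99 = 2 + 99 = 101$)
$B = -157$ ($B = -153 - 4 = -157$)
$W{\left(T \right)} = 2 T \left(101 + T\right)$ ($W{\left(T \right)} = \left(T + T\right) \left(T + 101\right) = 2 T \left(101 + T\right)$)
$L = 86335$ ($L = \left(262 + 351\right) - -85722 = 613 + 85722 = 86335$)
$L - W{\left(-604 \right)} = 86335 - 2 \left(-604\right) \left(101 - 604\right) = 86335 - 2 \left(-604\right) \left(-503\right) = 86335 - 607624 = -521289$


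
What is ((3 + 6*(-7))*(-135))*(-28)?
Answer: -147420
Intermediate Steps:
((3 + 6*(-7))*(-135))*(-28) = ((3 - 42)*(-135))*(-28) = -39*(-135)*(-28) = 5265*(-28) = -147420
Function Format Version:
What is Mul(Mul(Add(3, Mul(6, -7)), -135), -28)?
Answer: -147420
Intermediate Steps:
Mul(Mul(Add(3, Mul(6, -7)), -135), -28) = Mul(Mul(Add(3, -42), -135), -28) = Mul(Mul(-39, -135), -28) = Mul(5265, -28) = -147420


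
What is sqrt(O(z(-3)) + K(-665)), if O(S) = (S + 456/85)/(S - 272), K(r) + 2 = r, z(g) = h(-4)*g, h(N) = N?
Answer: 2*I*sqrt(203626306)/1105 ≈ 25.828*I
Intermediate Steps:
z(g) = -4*g
K(r) = -2 + r
O(S) = (456/85 + S)/(-272 + S) (O(S) = (S + 456*(1/85))/(-272 + S) = (S + 456/85)/(-272 + S) = (456/85 + S)/(-272 + S))
sqrt(O(z(-3)) + K(-665)) = sqrt((456/85 - 4*(-3))/(-272 - 4*(-3)) + (-2 - 665)) = sqrt((456/85 + 12)/(-272 + 12) - 667) = sqrt((1476/85)/(-260) - 667) = sqrt(-1/260*1476/85 - 667) = sqrt(-369/5525 - 667) = sqrt(-3685544/5525) = 2*I*sqrt(203626306)/1105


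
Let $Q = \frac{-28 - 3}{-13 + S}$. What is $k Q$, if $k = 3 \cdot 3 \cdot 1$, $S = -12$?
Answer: $\frac{279}{25} \approx 11.16$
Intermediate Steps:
$Q = \frac{31}{25}$ ($Q = \frac{-28 - 3}{-13 - 12} = - \frac{31}{-25} = \left(-31\right) \left(- \frac{1}{25}\right) = \frac{31}{25} \approx 1.24$)
$k = 9$ ($k = 3 \cdot 3 = 9$)
$k Q = 9 \cdot \frac{31}{25} = \frac{279}{25}$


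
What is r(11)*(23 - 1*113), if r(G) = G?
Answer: -990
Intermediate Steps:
r(11)*(23 - 1*113) = 11*(23 - 1*113) = 11*(23 - 113) = 11*(-90) = -990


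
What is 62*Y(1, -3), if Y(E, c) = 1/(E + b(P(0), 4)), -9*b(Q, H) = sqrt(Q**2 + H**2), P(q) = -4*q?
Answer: 558/5 ≈ 111.60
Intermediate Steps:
b(Q, H) = -sqrt(H**2 + Q**2)/9 (b(Q, H) = -sqrt(Q**2 + H**2)/9 = -sqrt(H**2 + Q**2)/9)
Y(E, c) = 1/(-4/9 + E) (Y(E, c) = 1/(E - sqrt(4**2 + (-4*0)**2)/9) = 1/(E - sqrt(16 + 0**2)/9) = 1/(E - sqrt(16 + 0)/9) = 1/(E - sqrt(16)/9) = 1/(E - 1/9*4) = 1/(E - 4/9) = 1/(-4/9 + E))
62*Y(1, -3) = 62*(9/(-4 + 9*1)) = 62*(9/(-4 + 9)) = 62*(9/5) = 558/5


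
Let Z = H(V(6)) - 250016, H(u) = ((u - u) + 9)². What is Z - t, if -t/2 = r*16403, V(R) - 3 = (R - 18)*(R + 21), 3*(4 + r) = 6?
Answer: -315547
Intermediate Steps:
r = -2 (r = -4 + (⅓)*6 = -4 + 2 = -2)
V(R) = 3 + (-18 + R)*(21 + R) (V(R) = 3 + (R - 18)*(R + 21) = 3 + (-18 + R)*(21 + R))
t = 65612 (t = -(-4)*16403 = -2*(-32806) = 65612)
H(u) = 81 (H(u) = (0 + 9)² = 9² = 81)
Z = -249935 (Z = 81 - 250016 = -249935)
Z - t = -249935 - 1*65612 = -249935 - 65612 = -315547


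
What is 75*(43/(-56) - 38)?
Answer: -162825/56 ≈ -2907.6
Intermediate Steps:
75*(43/(-56) - 38) = 75*(43*(-1/56) - 38) = 75*(-43/56 - 38) = 75*(-2171/56) = -162825/56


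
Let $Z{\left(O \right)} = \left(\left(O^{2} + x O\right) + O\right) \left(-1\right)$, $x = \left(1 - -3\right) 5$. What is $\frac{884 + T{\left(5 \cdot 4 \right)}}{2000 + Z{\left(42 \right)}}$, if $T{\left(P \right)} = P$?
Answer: $- \frac{452}{323} \approx -1.3994$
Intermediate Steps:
$x = 20$ ($x = \left(1 + 3\right) 5 = 4 \cdot 5 = 20$)
$Z{\left(O \right)} = - O^{2} - 21 O$ ($Z{\left(O \right)} = \left(\left(O^{2} + 20 O\right) + O\right) \left(-1\right) = \left(O^{2} + 21 O\right) \left(-1\right) = - O^{2} - 21 O$)
$\frac{884 + T{\left(5 \cdot 4 \right)}}{2000 + Z{\left(42 \right)}} = \frac{884 + 5 \cdot 4}{2000 - 42 \left(21 + 42\right)} = \frac{884 + 20}{2000 - 42 \cdot 63} = \frac{904}{2000 - 2646} = \frac{904}{-646} = 904 \left(- \frac{1}{646}\right) = - \frac{452}{323}$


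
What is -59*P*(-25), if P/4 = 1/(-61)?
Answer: -5900/61 ≈ -96.721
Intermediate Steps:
P = -4/61 (P = 4/(-61) = 4*(-1/61) = -4/61 ≈ -0.065574)
-59*P*(-25) = -59*(-4/61)*(-25) = (236/61)*(-25) = -5900/61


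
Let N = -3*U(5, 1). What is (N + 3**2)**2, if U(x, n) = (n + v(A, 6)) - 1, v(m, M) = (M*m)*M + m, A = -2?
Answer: 53361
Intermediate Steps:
v(m, M) = m + m*M**2 (v(m, M) = m*M**2 + m = m + m*M**2)
U(x, n) = -75 + n (U(x, n) = (n - 2*(1 + 6**2)) - 1 = (n - 2*(1 + 36)) - 1 = (n - 2*37) - 1 = (n - 74) - 1 = (-74 + n) - 1 = -75 + n)
N = 222 (N = -3*(-75 + 1) = -3*(-74) = 222)
(N + 3**2)**2 = (222 + 3**2)**2 = (222 + 9)**2 = 231**2 = 53361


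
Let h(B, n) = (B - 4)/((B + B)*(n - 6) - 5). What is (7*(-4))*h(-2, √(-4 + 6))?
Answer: 456/47 + 96*√2/47 ≈ 12.591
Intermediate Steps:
h(B, n) = (-4 + B)/(-5 + 2*B*(-6 + n)) (h(B, n) = (-4 + B)/((2*B)*(-6 + n) - 5) = (-4 + B)/(2*B*(-6 + n) - 5) = (-4 + B)/(-5 + 2*B*(-6 + n)))
(7*(-4))*h(-2, √(-4 + 6)) = (7*(-4))*((4 - 1*(-2))/(5 + 12*(-2) - 2*(-2)*√(-4 + 6))) = -28*(4 + 2)/(5 - 24 - 2*(-2)*√2) = -28*6/(5 - 24 + 4*√2) = -28*6/(-19 + 4*√2) = -168/(-19 + 4*√2)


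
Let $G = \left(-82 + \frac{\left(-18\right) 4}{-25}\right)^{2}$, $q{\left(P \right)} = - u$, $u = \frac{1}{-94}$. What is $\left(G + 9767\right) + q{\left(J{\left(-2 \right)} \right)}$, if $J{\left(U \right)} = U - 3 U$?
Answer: $\frac{941585371}{58750} \approx 16027.0$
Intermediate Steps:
$u = - \frac{1}{94} \approx -0.010638$
$J{\left(U \right)} = - 2 U$
$q{\left(P \right)} = \frac{1}{94}$ ($q{\left(P \right)} = \left(-1\right) \left(- \frac{1}{94}\right) = \frac{1}{94}$)
$G = \frac{3912484}{625}$ ($G = \left(-82 - - \frac{72}{25}\right)^{2} = \left(-82 + \frac{72}{25}\right)^{2} = \left(- \frac{1978}{25}\right)^{2} = \frac{3912484}{625} \approx 6260.0$)
$\left(G + 9767\right) + q{\left(J{\left(-2 \right)} \right)} = \left(\frac{3912484}{625} + 9767\right) + \frac{1}{94} = \frac{10016859}{625} + \frac{1}{94} = \frac{941585371}{58750}$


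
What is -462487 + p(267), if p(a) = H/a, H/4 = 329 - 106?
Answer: -123483137/267 ≈ -4.6248e+5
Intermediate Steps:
H = 892 (H = 4*(329 - 106) = 4*223 = 892)
p(a) = 892/a
-462487 + p(267) = -462487 + 892/267 = -123483137/267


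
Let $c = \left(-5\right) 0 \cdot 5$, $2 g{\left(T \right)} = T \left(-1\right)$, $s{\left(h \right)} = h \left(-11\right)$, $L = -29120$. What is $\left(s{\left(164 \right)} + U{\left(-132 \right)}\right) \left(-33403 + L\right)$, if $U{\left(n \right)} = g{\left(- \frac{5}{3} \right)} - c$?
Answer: $\frac{225478779}{2} \approx 1.1274 \cdot 10^{8}$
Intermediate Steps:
$s{\left(h \right)} = - 11 h$
$g{\left(T \right)} = - \frac{T}{2}$ ($g{\left(T \right)} = \frac{T \left(-1\right)}{2} = \frac{\left(-1\right) T}{2} = - \frac{T}{2}$)
$c = 0$ ($c = 0 \cdot 5 = 0$)
$U{\left(n \right)} = \frac{5}{6}$ ($U{\left(n \right)} = - \frac{\left(-5\right) \frac{1}{3}}{2} - 0 = - \frac{\left(-5\right) \frac{1}{3}}{2} + 0 = \left(- \frac{1}{2}\right) \left(- \frac{5}{3}\right) + 0 = \frac{5}{6} + 0 = \frac{5}{6}$)
$\left(s{\left(164 \right)} + U{\left(-132 \right)}\right) \left(-33403 + L\right) = \left(\left(-11\right) 164 + \frac{5}{6}\right) \left(-33403 - 29120\right) = \left(-1804 + \frac{5}{6}\right) \left(-62523\right) = \left(- \frac{10819}{6}\right) \left(-62523\right) = \frac{225478779}{2}$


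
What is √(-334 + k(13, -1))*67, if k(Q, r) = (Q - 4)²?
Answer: 67*I*√253 ≈ 1065.7*I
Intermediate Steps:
k(Q, r) = (-4 + Q)²
√(-334 + k(13, -1))*67 = √(-334 + (-4 + 13)²)*67 = √(-334 + 9²)*67 = √(-334 + 81)*67 = √(-253)*67 = (I*√253)*67 = 67*I*√253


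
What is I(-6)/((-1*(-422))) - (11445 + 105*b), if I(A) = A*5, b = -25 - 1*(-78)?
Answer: -3589125/211 ≈ -17010.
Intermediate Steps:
b = 53 (b = -25 + 78 = 53)
I(A) = 5*A
I(-6)/((-1*(-422))) - (11445 + 105*b) = (5*(-6))/((-1*(-422))) - 105/(1/(109 + 53)) = -30/422 - 105/(1/162) = -30*1/422 - 105/1/162 = -15/211 - 105*162 = -15/211 - 17010 = -3589125/211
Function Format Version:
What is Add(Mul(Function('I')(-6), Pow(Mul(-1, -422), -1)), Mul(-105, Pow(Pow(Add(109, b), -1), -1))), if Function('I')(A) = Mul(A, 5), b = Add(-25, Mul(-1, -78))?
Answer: Rational(-3589125, 211) ≈ -17010.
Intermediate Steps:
b = 53 (b = Add(-25, 78) = 53)
Function('I')(A) = Mul(5, A)
Add(Mul(Function('I')(-6), Pow(Mul(-1, -422), -1)), Mul(-105, Pow(Pow(Add(109, b), -1), -1))) = Add(Mul(Mul(5, -6), Pow(Mul(-1, -422), -1)), Mul(-105, Pow(Pow(Add(109, 53), -1), -1))) = Add(Mul(-30, Pow(422, -1)), Mul(-105, Pow(Pow(162, -1), -1))) = Add(Mul(-30, Rational(1, 422)), Mul(-105, Pow(Rational(1, 162), -1))) = Add(Rational(-15, 211), Mul(-105, 162)) = Add(Rational(-15, 211), -17010) = Rational(-3589125, 211)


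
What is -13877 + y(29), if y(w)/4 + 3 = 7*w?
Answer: -13077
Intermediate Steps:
y(w) = -12 + 28*w (y(w) = -12 + 4*(7*w) = -12 + 28*w)
-13877 + y(29) = -13877 + (-12 + 28*29) = -13877 + (-12 + 812) = -13877 + 800 = -13077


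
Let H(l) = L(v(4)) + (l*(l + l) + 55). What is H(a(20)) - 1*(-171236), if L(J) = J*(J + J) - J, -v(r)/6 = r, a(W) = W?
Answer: 173267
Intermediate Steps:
v(r) = -6*r
L(J) = -J + 2*J² (L(J) = J*(2*J) - J = 2*J² - J = -J + 2*J²)
H(l) = 1231 + 2*l² (H(l) = (-6*4)*(-1 + 2*(-6*4)) + (l*(l + l) + 55) = -24*(-1 + 2*(-24)) + (l*(2*l) + 55) = -24*(-1 - 48) + (2*l² + 55) = -24*(-49) + (55 + 2*l²) = 1176 + (55 + 2*l²) = 1231 + 2*l²)
H(a(20)) - 1*(-171236) = (1231 + 2*20²) - 1*(-171236) = (1231 + 2*400) + 171236 = (1231 + 800) + 171236 = 2031 + 171236 = 173267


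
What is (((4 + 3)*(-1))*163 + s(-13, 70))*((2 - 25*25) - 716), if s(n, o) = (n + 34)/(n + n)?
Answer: 3057761/2 ≈ 1.5289e+6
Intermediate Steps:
s(n, o) = (34 + n)/(2*n) (s(n, o) = (34 + n)/((2*n)) = (34 + n)*(1/(2*n)) = (34 + n)/(2*n))
(((4 + 3)*(-1))*163 + s(-13, 70))*((2 - 25*25) - 716) = (((4 + 3)*(-1))*163 + (½)*(34 - 13)/(-13))*((2 - 25*25) - 716) = ((7*(-1))*163 + (½)*(-1/13)*21)*((2 - 625) - 716) = (-7*163 - 21/26)*(-623 - 716) = (-1141 - 21/26)*(-1339) = -29687/26*(-1339) = 3057761/2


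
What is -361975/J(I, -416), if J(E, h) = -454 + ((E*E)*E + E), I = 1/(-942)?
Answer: 302573776033800/379498074517 ≈ 797.30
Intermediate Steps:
I = -1/942 ≈ -0.0010616
J(E, h) = -454 + E + E³ (J(E, h) = -454 + (E²*E + E) = -454 + (E³ + E) = -454 + (E + E³) = -454 + E + E³)
-361975/J(I, -416) = -361975/(-454 - 1/942 + (-1/942)³) = -361975/(-454 - 1/942 - 1/835896888) = -361975/(-379498074517/835896888) = -361975*(-835896888/379498074517) = 302573776033800/379498074517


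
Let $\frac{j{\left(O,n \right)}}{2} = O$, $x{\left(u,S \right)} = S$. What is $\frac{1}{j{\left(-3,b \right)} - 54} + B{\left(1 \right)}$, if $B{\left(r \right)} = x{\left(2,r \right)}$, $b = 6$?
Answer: $\frac{59}{60} \approx 0.98333$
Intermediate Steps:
$j{\left(O,n \right)} = 2 O$
$B{\left(r \right)} = r$
$\frac{1}{j{\left(-3,b \right)} - 54} + B{\left(1 \right)} = \frac{1}{2 \left(-3\right) - 54} + 1 = \frac{1}{-6 - 54} + 1 = \frac{1}{-60} + 1 = - \frac{1}{60} + 1 = \frac{59}{60}$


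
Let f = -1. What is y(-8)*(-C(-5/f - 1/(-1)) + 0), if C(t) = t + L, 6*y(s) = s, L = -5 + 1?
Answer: 8/3 ≈ 2.6667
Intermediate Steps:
L = -4
y(s) = s/6
C(t) = -4 + t (C(t) = t - 4 = -4 + t)
y(-8)*(-C(-5/f - 1/(-1)) + 0) = ((⅙)*(-8))*(-(-4 + (-5/(-1) - 1/(-1))) + 0) = -4*(-(-4 + (-5*(-1) - 1*(-1))) + 0)/3 = -4*(-(-4 + (5 + 1)) + 0)/3 = -4*(-(-4 + 6) + 0)/3 = -4*(-1*2 + 0)/3 = -4*(-2 + 0)/3 = -4/3*(-2) = 8/3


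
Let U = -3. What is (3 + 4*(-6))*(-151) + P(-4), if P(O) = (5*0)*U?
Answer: 3171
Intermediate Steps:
P(O) = 0 (P(O) = (5*0)*(-3) = 0*(-3) = 0)
(3 + 4*(-6))*(-151) + P(-4) = (3 + 4*(-6))*(-151) + 0 = (3 - 24)*(-151) + 0 = -21*(-151) + 0 = 3171 + 0 = 3171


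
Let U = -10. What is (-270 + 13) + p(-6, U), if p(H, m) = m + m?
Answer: -277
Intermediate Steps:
p(H, m) = 2*m
(-270 + 13) + p(-6, U) = (-270 + 13) + 2*(-10) = -257 - 20 = -277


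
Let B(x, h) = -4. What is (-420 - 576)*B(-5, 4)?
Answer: 3984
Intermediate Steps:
(-420 - 576)*B(-5, 4) = (-420 - 576)*(-4) = -996*(-4) = 3984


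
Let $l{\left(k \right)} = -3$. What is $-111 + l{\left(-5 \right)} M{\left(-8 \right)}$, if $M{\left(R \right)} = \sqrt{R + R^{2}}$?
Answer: $-111 - 6 \sqrt{14} \approx -133.45$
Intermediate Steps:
$-111 + l{\left(-5 \right)} M{\left(-8 \right)} = -111 - 3 \sqrt{- 8 \left(1 - 8\right)} = -111 - 3 \sqrt{\left(-8\right) \left(-7\right)} = -111 - 3 \sqrt{56} = -111 - 3 \cdot 2 \sqrt{14} = -111 - 6 \sqrt{14}$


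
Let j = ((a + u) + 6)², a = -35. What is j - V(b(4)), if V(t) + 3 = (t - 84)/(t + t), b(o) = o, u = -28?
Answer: 3262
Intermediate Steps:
V(t) = -3 + (-84 + t)/(2*t) (V(t) = -3 + (t - 84)/(t + t) = -3 + (-84 + t)/((2*t)) = -3 + (-84 + t)*(1/(2*t)) = -3 + (-84 + t)/(2*t))
j = 3249 (j = ((-35 - 28) + 6)² = (-63 + 6)² = (-57)² = 3249)
j - V(b(4)) = 3249 - (-5/2 - 42/4) = 3249 - (-5/2 - 42*¼) = 3249 - (-5/2 - 21/2) = 3249 - 1*(-13) = 3249 + 13 = 3262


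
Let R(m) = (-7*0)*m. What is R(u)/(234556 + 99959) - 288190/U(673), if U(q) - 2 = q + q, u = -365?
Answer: -144095/674 ≈ -213.79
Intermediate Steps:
R(m) = 0 (R(m) = 0*m = 0)
U(q) = 2 + 2*q (U(q) = 2 + (q + q) = 2 + 2*q)
R(u)/(234556 + 99959) - 288190/U(673) = 0/(234556 + 99959) - 288190/(2 + 2*673) = 0/334515 - 288190/(2 + 1346) = 0*(1/334515) - 288190/1348 = 0 - 288190*1/1348 = 0 - 144095/674 = -144095/674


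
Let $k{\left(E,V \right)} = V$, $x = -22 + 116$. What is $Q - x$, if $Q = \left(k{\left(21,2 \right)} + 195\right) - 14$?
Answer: $89$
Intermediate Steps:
$x = 94$
$Q = 183$ ($Q = \left(2 + 195\right) - 14 = 197 - 14 = 183$)
$Q - x = 183 - 94 = 89$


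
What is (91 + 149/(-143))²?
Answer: 165482496/20449 ≈ 8092.5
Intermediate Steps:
(91 + 149/(-143))² = (91 + 149*(-1/143))² = (91 - 149/143)² = (12864/143)² = 165482496/20449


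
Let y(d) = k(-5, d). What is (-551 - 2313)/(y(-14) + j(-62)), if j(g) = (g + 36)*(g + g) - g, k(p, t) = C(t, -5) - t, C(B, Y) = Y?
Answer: -2864/3295 ≈ -0.86920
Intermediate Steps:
k(p, t) = -5 - t
j(g) = -g + 2*g*(36 + g) (j(g) = (36 + g)*(2*g) - g = 2*g*(36 + g) - g = -g + 2*g*(36 + g))
y(d) = -5 - d
(-551 - 2313)/(y(-14) + j(-62)) = (-551 - 2313)/((-5 - 1*(-14)) - 62*(71 + 2*(-62))) = -2864/((-5 + 14) - 62*(71 - 124)) = -2864/(9 - 62*(-53)) = -2864/(9 + 3286) = -2864/3295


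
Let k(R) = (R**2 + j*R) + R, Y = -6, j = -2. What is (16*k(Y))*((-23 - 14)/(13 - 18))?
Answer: 24864/5 ≈ 4972.8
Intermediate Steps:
k(R) = R**2 - R (k(R) = (R**2 - 2*R) + R = R**2 - R)
(16*k(Y))*((-23 - 14)/(13 - 18)) = (16*(-6*(-1 - 6)))*((-23 - 14)/(13 - 18)) = (16*(-6*(-7)))*(-37/(-5)) = (16*42)*(-37*(-1/5)) = 672*(37/5) = 24864/5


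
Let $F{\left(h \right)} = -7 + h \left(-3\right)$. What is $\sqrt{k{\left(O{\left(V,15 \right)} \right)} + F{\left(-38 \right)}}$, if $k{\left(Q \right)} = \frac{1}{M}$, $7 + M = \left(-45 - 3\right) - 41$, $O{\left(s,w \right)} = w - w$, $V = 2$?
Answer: $\frac{\sqrt{61626}}{24} \approx 10.344$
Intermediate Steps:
$O{\left(s,w \right)} = 0$
$M = -96$ ($M = -7 - 89 = -96$)
$k{\left(Q \right)} = - \frac{1}{96}$ ($k{\left(Q \right)} = \frac{1}{-96} = - \frac{1}{96}$)
$F{\left(h \right)} = -7 - 3 h$
$\sqrt{k{\left(O{\left(V,15 \right)} \right)} + F{\left(-38 \right)}} = \sqrt{- \frac{1}{96} - -107} = \sqrt{- \frac{1}{96} + \left(-7 + 114\right)} = \sqrt{- \frac{1}{96} + 107} = \sqrt{\frac{10271}{96}} = \frac{\sqrt{61626}}{24}$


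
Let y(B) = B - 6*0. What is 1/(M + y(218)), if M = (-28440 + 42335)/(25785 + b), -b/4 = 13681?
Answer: 28939/6294807 ≈ 0.0045973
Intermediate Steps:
b = -54724 (b = -4*13681 = -54724)
y(B) = B (y(B) = B + 0 = B)
M = -13895/28939 (M = (-28440 + 42335)/(25785 - 54724) = 13895/(-28939) = 13895*(-1/28939) = -13895/28939 ≈ -0.48015)
1/(M + y(218)) = 1/(-13895/28939 + 218) = 1/(6294807/28939) = 28939/6294807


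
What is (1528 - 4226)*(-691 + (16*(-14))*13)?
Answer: 9720894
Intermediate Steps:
(1528 - 4226)*(-691 + (16*(-14))*13) = -2698*(-691 - 224*13) = -2698*(-691 - 2912) = -2698*(-3603) = 9720894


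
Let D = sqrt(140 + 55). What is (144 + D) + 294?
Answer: 438 + sqrt(195) ≈ 451.96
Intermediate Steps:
D = sqrt(195) ≈ 13.964
(144 + D) + 294 = (144 + sqrt(195)) + 294 = 438 + sqrt(195)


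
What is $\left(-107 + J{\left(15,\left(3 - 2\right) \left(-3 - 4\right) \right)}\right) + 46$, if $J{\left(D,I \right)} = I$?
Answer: $-68$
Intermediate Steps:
$\left(-107 + J{\left(15,\left(3 - 2\right) \left(-3 - 4\right) \right)}\right) + 46 = \left(-107 + \left(3 - 2\right) \left(-3 - 4\right)\right) + 46 = \left(-107 + \left(3 - 2\right) \left(-7\right)\right) + 46 = \left(-107 + 1 \left(-7\right)\right) + 46 = \left(-107 - 7\right) + 46 = -114 + 46 = -68$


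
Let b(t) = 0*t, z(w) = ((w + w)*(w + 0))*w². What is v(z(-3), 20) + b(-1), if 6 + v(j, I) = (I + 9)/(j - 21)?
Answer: -817/141 ≈ -5.7943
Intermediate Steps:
z(w) = 2*w⁴ (z(w) = ((2*w)*w)*w² = (2*w²)*w² = 2*w⁴)
b(t) = 0
v(j, I) = -6 + (9 + I)/(-21 + j) (v(j, I) = -6 + (I + 9)/(j - 21) = -6 + (9 + I)/(-21 + j))
v(z(-3), 20) + b(-1) = (135 + 20 - 12*(-3)⁴)/(-21 + 2*(-3)⁴) + 0 = (135 + 20 - 12*81)/(-21 + 2*81) + 0 = (135 + 20 - 6*162)/(-21 + 162) + 0 = (135 + 20 - 972)/141 + 0 = (1/141)*(-817) + 0 = -817/141 + 0 = -817/141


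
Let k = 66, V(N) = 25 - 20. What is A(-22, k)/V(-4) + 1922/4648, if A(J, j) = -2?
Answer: 157/11620 ≈ 0.013511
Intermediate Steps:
V(N) = 5
A(-22, k)/V(-4) + 1922/4648 = -2/5 + 1922/4648 = -2*1/5 + 1922*(1/4648) = -2/5 + 961/2324 = 157/11620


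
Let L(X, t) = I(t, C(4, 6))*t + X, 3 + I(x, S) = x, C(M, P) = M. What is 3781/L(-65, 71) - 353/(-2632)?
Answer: 11632931/12536216 ≈ 0.92795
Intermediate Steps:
I(x, S) = -3 + x
L(X, t) = X + t*(-3 + t) (L(X, t) = (-3 + t)*t + X = t*(-3 + t) + X = X + t*(-3 + t))
3781/L(-65, 71) - 353/(-2632) = 3781/(-65 + 71*(-3 + 71)) - 353/(-2632) = 3781/(-65 + 71*68) - 353*(-1/2632) = 3781/(-65 + 4828) + 353/2632 = 3781/4763 + 353/2632 = 11632931/12536216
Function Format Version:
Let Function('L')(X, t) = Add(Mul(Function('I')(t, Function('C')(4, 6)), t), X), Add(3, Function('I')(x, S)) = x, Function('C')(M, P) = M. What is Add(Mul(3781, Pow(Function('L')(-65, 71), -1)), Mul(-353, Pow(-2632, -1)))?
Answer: Rational(11632931, 12536216) ≈ 0.92795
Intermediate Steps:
Function('I')(x, S) = Add(-3, x)
Function('L')(X, t) = Add(X, Mul(t, Add(-3, t))) (Function('L')(X, t) = Add(Mul(Add(-3, t), t), X) = Add(Mul(t, Add(-3, t)), X) = Add(X, Mul(t, Add(-3, t))))
Add(Mul(3781, Pow(Function('L')(-65, 71), -1)), Mul(-353, Pow(-2632, -1))) = Add(Mul(3781, Pow(Add(-65, Mul(71, Add(-3, 71))), -1)), Mul(-353, Pow(-2632, -1))) = Add(Mul(3781, Pow(Add(-65, Mul(71, 68)), -1)), Mul(-353, Rational(-1, 2632))) = Add(Mul(3781, Pow(Add(-65, 4828), -1)), Rational(353, 2632)) = Add(Mul(3781, Pow(4763, -1)), Rational(353, 2632)) = Add(Mul(3781, Rational(1, 4763)), Rational(353, 2632)) = Add(Rational(3781, 4763), Rational(353, 2632)) = Rational(11632931, 12536216)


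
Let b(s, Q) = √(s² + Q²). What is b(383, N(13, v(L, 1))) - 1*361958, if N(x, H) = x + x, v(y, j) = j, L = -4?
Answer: -361958 + √147365 ≈ -3.6157e+5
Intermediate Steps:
N(x, H) = 2*x
b(s, Q) = √(Q² + s²)
b(383, N(13, v(L, 1))) - 1*361958 = √((2*13)² + 383²) - 1*361958 = √(26² + 146689) - 361958 = √(676 + 146689) - 361958 = √147365 - 361958 = -361958 + √147365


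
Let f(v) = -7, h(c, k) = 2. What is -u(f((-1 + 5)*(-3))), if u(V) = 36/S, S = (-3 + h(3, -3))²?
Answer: -36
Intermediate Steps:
S = 1 (S = (-3 + 2)² = (-1)² = 1)
u(V) = 36 (u(V) = 36/1 = 36*1 = 36)
-u(f((-1 + 5)*(-3))) = -1*36 = -36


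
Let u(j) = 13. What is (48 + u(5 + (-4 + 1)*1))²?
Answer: 3721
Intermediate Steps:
(48 + u(5 + (-4 + 1)*1))² = (48 + 13)² = 61² = 3721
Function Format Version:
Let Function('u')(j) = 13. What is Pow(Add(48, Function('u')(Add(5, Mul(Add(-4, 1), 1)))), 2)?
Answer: 3721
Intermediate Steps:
Pow(Add(48, Function('u')(Add(5, Mul(Add(-4, 1), 1)))), 2) = Pow(Add(48, 13), 2) = Pow(61, 2) = 3721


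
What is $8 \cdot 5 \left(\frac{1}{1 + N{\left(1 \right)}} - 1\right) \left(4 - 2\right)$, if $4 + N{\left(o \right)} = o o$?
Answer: $-120$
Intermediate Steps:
$N{\left(o \right)} = -4 + o^{2}$ ($N{\left(o \right)} = -4 + o o = -4 + o^{2}$)
$8 \cdot 5 \left(\frac{1}{1 + N{\left(1 \right)}} - 1\right) \left(4 - 2\right) = 8 \cdot 5 \left(\frac{1}{1 - \left(4 - 1^{2}\right)} - 1\right) \left(4 - 2\right) = 40 \left(\frac{1}{1 + \left(-4 + 1\right)} - 1\right) 2 = 40 \left(\frac{1}{1 - 3} - 1\right) 2 = 40 \left(\frac{1}{-2} - 1\right) 2 = 40 \left(- \frac{1}{2} - 1\right) 2 = 40 \left(\left(- \frac{3}{2}\right) 2\right) = 40 \left(-3\right) = -120$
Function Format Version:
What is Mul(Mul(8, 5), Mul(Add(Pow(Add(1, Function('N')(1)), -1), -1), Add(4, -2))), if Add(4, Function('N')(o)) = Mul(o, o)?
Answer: -120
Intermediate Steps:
Function('N')(o) = Add(-4, Pow(o, 2)) (Function('N')(o) = Add(-4, Mul(o, o)) = Add(-4, Pow(o, 2)))
Mul(Mul(8, 5), Mul(Add(Pow(Add(1, Function('N')(1)), -1), -1), Add(4, -2))) = Mul(Mul(8, 5), Mul(Add(Pow(Add(1, Add(-4, Pow(1, 2))), -1), -1), Add(4, -2))) = Mul(40, Mul(Add(Pow(Add(1, Add(-4, 1)), -1), -1), 2)) = Mul(40, Mul(Add(Pow(Add(1, -3), -1), -1), 2)) = Mul(40, Mul(Add(Pow(-2, -1), -1), 2)) = Mul(40, Mul(Add(Rational(-1, 2), -1), 2)) = Mul(40, Mul(Rational(-3, 2), 2)) = Mul(40, -3) = -120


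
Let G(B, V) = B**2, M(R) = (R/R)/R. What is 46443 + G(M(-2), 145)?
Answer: 185773/4 ≈ 46443.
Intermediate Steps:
M(R) = 1/R
46443 + G(M(-2), 145) = 46443 + (1/(-2))**2 = 46443 + (-1/2)**2 = 46443 + 1/4 = 185773/4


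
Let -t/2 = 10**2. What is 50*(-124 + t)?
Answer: -16200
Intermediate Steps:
t = -200 (t = -2*10**2 = -2*100 = -200)
50*(-124 + t) = 50*(-124 - 200) = 50*(-324) = -16200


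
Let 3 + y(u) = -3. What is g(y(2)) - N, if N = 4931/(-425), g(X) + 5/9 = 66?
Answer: 294704/3825 ≈ 77.047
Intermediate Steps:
y(u) = -6 (y(u) = -3 - 3 = -6)
g(X) = 589/9 (g(X) = -5/9 + 66 = 589/9)
N = -4931/425 (N = 4931*(-1/425) = -4931/425 ≈ -11.602)
g(y(2)) - N = 589/9 - 1*(-4931/425) = 589/9 + 4931/425 = 294704/3825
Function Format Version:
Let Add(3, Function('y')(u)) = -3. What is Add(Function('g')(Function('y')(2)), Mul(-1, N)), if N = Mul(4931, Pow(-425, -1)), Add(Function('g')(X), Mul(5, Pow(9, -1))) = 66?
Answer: Rational(294704, 3825) ≈ 77.047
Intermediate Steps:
Function('y')(u) = -6 (Function('y')(u) = Add(-3, -3) = -6)
Function('g')(X) = Rational(589, 9) (Function('g')(X) = Add(Rational(-5, 9), 66) = Rational(589, 9))
N = Rational(-4931, 425) (N = Mul(4931, Rational(-1, 425)) = Rational(-4931, 425) ≈ -11.602)
Add(Function('g')(Function('y')(2)), Mul(-1, N)) = Add(Rational(589, 9), Mul(-1, Rational(-4931, 425))) = Add(Rational(589, 9), Rational(4931, 425)) = Rational(294704, 3825)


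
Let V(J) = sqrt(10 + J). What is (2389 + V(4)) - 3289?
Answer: -900 + sqrt(14) ≈ -896.26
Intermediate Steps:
(2389 + V(4)) - 3289 = (2389 + sqrt(10 + 4)) - 3289 = (2389 + sqrt(14)) - 3289 = -900 + sqrt(14)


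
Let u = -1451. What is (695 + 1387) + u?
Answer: 631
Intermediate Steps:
(695 + 1387) + u = (695 + 1387) - 1451 = 2082 - 1451 = 631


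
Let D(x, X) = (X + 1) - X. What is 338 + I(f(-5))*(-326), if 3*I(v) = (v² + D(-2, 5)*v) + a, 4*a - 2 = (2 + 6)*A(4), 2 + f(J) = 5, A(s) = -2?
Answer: -1757/3 ≈ -585.67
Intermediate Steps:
f(J) = 3 (f(J) = -2 + 5 = 3)
D(x, X) = 1 (D(x, X) = (1 + X) - X = 1)
a = -7/2 (a = ½ + ((2 + 6)*(-2))/4 = ½ + (8*(-2))/4 = ½ + (¼)*(-16) = ½ - 4 = -7/2 ≈ -3.5000)
I(v) = -7/6 + v/3 + v²/3 (I(v) = ((v² + 1*v) - 7/2)/3 = ((v² + v) - 7/2)/3 = ((v + v²) - 7/2)/3 = (-7/2 + v + v²)/3 = -7/6 + v/3 + v²/3)
338 + I(f(-5))*(-326) = 338 + (-7/6 + (⅓)*3 + (⅓)*3²)*(-326) = 338 + (-7/6 + 1 + (⅓)*9)*(-326) = 338 + (-7/6 + 1 + 3)*(-326) = 338 + (17/6)*(-326) = 338 - 2771/3 = -1757/3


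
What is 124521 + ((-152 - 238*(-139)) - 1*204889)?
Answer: -47438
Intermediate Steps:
124521 + ((-152 - 238*(-139)) - 1*204889) = 124521 + ((-152 + 33082) - 204889) = 124521 + (32930 - 204889) = 124521 - 171959 = -47438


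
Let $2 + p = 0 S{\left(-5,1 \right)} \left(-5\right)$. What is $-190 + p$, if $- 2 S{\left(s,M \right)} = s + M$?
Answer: $-192$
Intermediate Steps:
$S{\left(s,M \right)} = - \frac{M}{2} - \frac{s}{2}$ ($S{\left(s,M \right)} = - \frac{s + M}{2} = - \frac{M + s}{2} = - \frac{M}{2} - \frac{s}{2}$)
$p = -2$ ($p = -2 + 0 \left(\left(- \frac{1}{2}\right) 1 - - \frac{5}{2}\right) \left(-5\right) = -2 + 0 \left(- \frac{1}{2} + \frac{5}{2}\right) \left(-5\right) = -2 + 0 \cdot 2 \left(-5\right) = -2 + 0 \left(-5\right) = -2 + 0 = -2$)
$-190 + p = -190 - 2 = -192$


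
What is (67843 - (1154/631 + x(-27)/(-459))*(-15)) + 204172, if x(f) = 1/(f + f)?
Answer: 1418244802205/5213322 ≈ 2.7204e+5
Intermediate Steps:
x(f) = 1/(2*f)
(67843 - (1154/631 + x(-27)/(-459))*(-15)) + 204172 = (67843 - (1154/631 + ((1/2)/(-27))/(-459))*(-15)) + 204172 = (67843 - (1154*(1/631) + ((1/2)*(-1/27))*(-1/459))*(-15)) + 204172 = (67843 - (1154/631 - 1/54*(-1/459))*(-15)) + 204172 = (67843 - (1154/631 + 1/24786)*(-15)) + 204172 = (67843 - 28603675*(-15)/15639966) + 204172 = (67843 - 1*(-143018375/5213322)) + 204172 = (67843 + 143018375/5213322) + 204172 = 353830422821/5213322 + 204172 = 1418244802205/5213322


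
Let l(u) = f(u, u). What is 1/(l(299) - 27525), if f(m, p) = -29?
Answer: -1/27554 ≈ -3.6292e-5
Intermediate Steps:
l(u) = -29
1/(l(299) - 27525) = 1/(-29 - 27525) = 1/(-27554) = -1/27554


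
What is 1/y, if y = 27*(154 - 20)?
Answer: 1/3618 ≈ 0.00027640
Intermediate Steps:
y = 3618 (y = 27*134 = 3618)
1/y = 1/3618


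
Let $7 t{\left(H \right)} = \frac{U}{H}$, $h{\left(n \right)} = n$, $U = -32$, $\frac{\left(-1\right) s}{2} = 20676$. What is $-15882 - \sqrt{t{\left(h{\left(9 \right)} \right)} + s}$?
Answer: $-15882 - \frac{2 i \sqrt{4559114}}{21} \approx -15882.0 - 203.35 i$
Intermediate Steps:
$s = -41352$ ($s = \left(-2\right) 20676 = -41352$)
$t{\left(H \right)} = - \frac{32}{7 H}$ ($t{\left(H \right)} = \frac{\left(-32\right) \frac{1}{H}}{7} = - \frac{32}{7 H}$)
$-15882 - \sqrt{t{\left(h{\left(9 \right)} \right)} + s} = -15882 - \sqrt{- \frac{32}{7 \cdot 9} - 41352} = -15882 - \sqrt{\left(- \frac{32}{7}\right) \frac{1}{9} - 41352} = -15882 - \sqrt{- \frac{32}{63} - 41352} = -15882 - \sqrt{- \frac{2605208}{63}} = -15882 - \frac{2 i \sqrt{4559114}}{21}$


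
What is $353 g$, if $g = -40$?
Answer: $-14120$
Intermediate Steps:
$353 g = 353 \left(-40\right) = -14120$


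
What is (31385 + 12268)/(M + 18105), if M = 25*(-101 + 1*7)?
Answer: 43653/15755 ≈ 2.7707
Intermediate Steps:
M = -2350 (M = 25*(-101 + 7) = 25*(-94) = -2350)
(31385 + 12268)/(M + 18105) = (31385 + 12268)/(-2350 + 18105) = 43653/15755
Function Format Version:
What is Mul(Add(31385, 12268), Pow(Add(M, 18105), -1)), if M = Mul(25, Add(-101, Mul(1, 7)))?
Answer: Rational(43653, 15755) ≈ 2.7707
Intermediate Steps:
M = -2350 (M = Mul(25, Add(-101, 7)) = Mul(25, -94) = -2350)
Mul(Add(31385, 12268), Pow(Add(M, 18105), -1)) = Mul(Add(31385, 12268), Pow(Add(-2350, 18105), -1)) = Mul(43653, Pow(15755, -1)) = Mul(43653, Rational(1, 15755)) = Rational(43653, 15755)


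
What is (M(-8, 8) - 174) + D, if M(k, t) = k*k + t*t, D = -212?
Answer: -258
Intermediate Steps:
M(k, t) = k² + t²
(M(-8, 8) - 174) + D = (((-8)² + 8²) - 174) - 212 = ((64 + 64) - 174) - 212 = (128 - 174) - 212 = -46 - 212 = -258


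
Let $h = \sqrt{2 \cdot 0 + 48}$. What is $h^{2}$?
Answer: $48$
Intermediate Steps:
$h = 4 \sqrt{3}$ ($h = \sqrt{0 + 48} = \sqrt{48} = 4 \sqrt{3} \approx 6.9282$)
$h^{2} = \left(4 \sqrt{3}\right)^{2} = 48$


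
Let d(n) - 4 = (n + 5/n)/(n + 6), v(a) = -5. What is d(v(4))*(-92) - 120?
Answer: 64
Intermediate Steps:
d(n) = 4 + (n + 5/n)/(6 + n) (d(n) = 4 + (n + 5/n)/(n + 6) = 4 + (n + 5/n)/(6 + n))
d(v(4))*(-92) - 120 = ((5 + 5*(-5)**2 + 24*(-5))/((-5)*(6 - 5)))*(-92) - 120 = -1/5*(5 + 5*25 - 120)/1*(-92) - 120 = -1/5*1*(5 + 125 - 120)*(-92) - 120 = -1/5*1*10*(-92) - 120 = -2*(-92) - 120 = 184 - 120 = 64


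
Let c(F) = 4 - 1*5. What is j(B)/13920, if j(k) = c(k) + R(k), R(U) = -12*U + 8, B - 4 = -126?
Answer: 1471/13920 ≈ 0.10568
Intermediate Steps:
B = -122 (B = 4 - 126 = -122)
R(U) = 8 - 12*U
c(F) = -1 (c(F) = 4 - 5 = -1)
j(k) = 7 - 12*k (j(k) = -1 + (8 - 12*k) = 7 - 12*k)
j(B)/13920 = (7 - 12*(-122))/13920 = (7 + 1464)*(1/13920) = 1471*(1/13920) = 1471/13920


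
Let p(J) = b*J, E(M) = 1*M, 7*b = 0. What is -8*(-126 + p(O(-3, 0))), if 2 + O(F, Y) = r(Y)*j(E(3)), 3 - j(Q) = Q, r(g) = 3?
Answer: 1008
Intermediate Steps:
b = 0 (b = (⅐)*0 = 0)
E(M) = M
j(Q) = 3 - Q
O(F, Y) = -2 (O(F, Y) = -2 + 3*(3 - 1*3) = -2 + 3*(3 - 3) = -2 + 3*0 = -2 + 0 = -2)
p(J) = 0 (p(J) = 0*J = 0)
-8*(-126 + p(O(-3, 0))) = -8*(-126 + 0) = -8*(-126) = 1008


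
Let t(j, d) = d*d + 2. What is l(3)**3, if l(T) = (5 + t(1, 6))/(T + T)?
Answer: 79507/216 ≈ 368.09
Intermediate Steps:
t(j, d) = 2 + d**2 (t(j, d) = d**2 + 2 = 2 + d**2)
l(T) = 43/(2*T) (l(T) = (5 + (2 + 6**2))/(T + T) = (5 + (2 + 36))/((2*T)) = (5 + 38)*(1/(2*T)) = 43*(1/(2*T)) = 43/(2*T))
l(3)**3 = ((43/2)/3)**3 = ((43/2)*(1/3))**3 = (43/6)**3 = 79507/216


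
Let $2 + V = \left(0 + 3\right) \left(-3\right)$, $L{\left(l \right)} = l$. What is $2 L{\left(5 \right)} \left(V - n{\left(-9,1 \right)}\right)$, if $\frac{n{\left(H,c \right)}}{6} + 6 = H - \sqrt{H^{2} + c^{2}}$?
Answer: $790 + 60 \sqrt{82} \approx 1333.3$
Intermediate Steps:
$n{\left(H,c \right)} = -36 - 6 \sqrt{H^{2} + c^{2}} + 6 H$ ($n{\left(H,c \right)} = -36 + 6 \left(H - \sqrt{H^{2} + c^{2}}\right) = -36 + \left(- 6 \sqrt{H^{2} + c^{2}} + 6 H\right) = -36 - 6 \sqrt{H^{2} + c^{2}} + 6 H$)
$V = -11$ ($V = -2 + \left(0 + 3\right) \left(-3\right) = -2 + 3 \left(-3\right) = -2 - 9 = -11$)
$2 L{\left(5 \right)} \left(V - n{\left(-9,1 \right)}\right) = 2 \cdot 5 \left(-11 - \left(-36 - 6 \sqrt{\left(-9\right)^{2} + 1^{2}} + 6 \left(-9\right)\right)\right) = 10 \left(-11 - \left(-36 - 6 \sqrt{81 + 1} - 54\right)\right) = 10 \left(-11 - \left(-36 - 6 \sqrt{82} - 54\right)\right) = 10 \left(-11 - \left(-90 - 6 \sqrt{82}\right)\right) = 10 \left(-11 + \left(90 + 6 \sqrt{82}\right)\right) = 10 \left(79 + 6 \sqrt{82}\right) = 790 + 60 \sqrt{82}$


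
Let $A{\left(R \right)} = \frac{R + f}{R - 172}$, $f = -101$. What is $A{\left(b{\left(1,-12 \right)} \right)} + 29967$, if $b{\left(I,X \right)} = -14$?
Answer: $\frac{5573977}{186} \approx 29968.0$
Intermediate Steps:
$A{\left(R \right)} = \frac{-101 + R}{-172 + R}$ ($A{\left(R \right)} = \frac{R - 101}{R - 172} = \frac{-101 + R}{-172 + R}$)
$A{\left(b{\left(1,-12 \right)} \right)} + 29967 = \frac{-101 - 14}{-172 - 14} + 29967 = \frac{1}{-186} \left(-115\right) + 29967 = \left(- \frac{1}{186}\right) \left(-115\right) + 29967 = \frac{115}{186} + 29967 = \frac{5573977}{186}$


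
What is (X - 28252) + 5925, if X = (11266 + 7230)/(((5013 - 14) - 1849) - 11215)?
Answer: -180085751/8065 ≈ -22329.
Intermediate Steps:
X = -18496/8065 (X = 18496/((4999 - 1849) - 11215) = 18496/(3150 - 11215) = 18496/(-8065) = 18496*(-1/8065) = -18496/8065 ≈ -2.2934)
(X - 28252) + 5925 = (-18496/8065 - 28252) + 5925 = -227870876/8065 + 5925 = -180085751/8065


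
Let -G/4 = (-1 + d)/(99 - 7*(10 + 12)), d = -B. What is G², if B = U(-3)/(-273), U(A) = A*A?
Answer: 1024/207025 ≈ 0.0049463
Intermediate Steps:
U(A) = A²
B = -3/91 (B = (-3)²/(-273) = 9*(-1/273) = -3/91 ≈ -0.032967)
d = 3/91 (d = -1*(-3/91) = 3/91 ≈ 0.032967)
G = -32/455 (G = -4*(-1 + 3/91)/(99 - 7*(10 + 12)) = -(-352)/(91*(99 - 7*22)) = -(-352)/(91*(99 - 154)) = -(-352)/(91*(-55)) = -(-352)*(-1)/(91*55) = -4*8/455 = -32/455 ≈ -0.070330)
G² = (-32/455)² = 1024/207025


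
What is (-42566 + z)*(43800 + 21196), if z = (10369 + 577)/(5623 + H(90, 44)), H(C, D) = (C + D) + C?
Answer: -16175714150176/5847 ≈ -2.7665e+9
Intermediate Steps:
H(C, D) = D + 2*C
z = 10946/5847 (z = (10369 + 577)/(5623 + (44 + 2*90)) = 10946/(5623 + (44 + 180)) = 10946/(5623 + 224) = 10946/5847 ≈ 1.8721)
(-42566 + z)*(43800 + 21196) = (-42566 + 10946/5847)*(43800 + 21196) = -248872456/5847*64996 = -16175714150176/5847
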